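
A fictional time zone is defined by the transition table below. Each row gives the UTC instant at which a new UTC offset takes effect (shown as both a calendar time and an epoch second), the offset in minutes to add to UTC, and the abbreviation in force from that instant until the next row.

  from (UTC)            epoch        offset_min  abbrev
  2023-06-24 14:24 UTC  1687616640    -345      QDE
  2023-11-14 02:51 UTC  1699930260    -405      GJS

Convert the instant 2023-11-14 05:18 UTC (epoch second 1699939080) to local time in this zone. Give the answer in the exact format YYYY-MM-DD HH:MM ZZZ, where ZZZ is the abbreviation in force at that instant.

Query: 2023-11-14 05:18 UTC
Rule 2/2 (GJS, -06:45): 2023-11-14 02:51 UTC ≤ query < +∞
5·60 + 18 - 405 = -87 min
-87 = -1·1440 + 1353; 1353 = 22·60 + 33 → 22:33, 2023-11-14 - 1 day = 2023-11-13
→ 2023-11-13 22:33 GJS

2023-11-13 22:33 GJS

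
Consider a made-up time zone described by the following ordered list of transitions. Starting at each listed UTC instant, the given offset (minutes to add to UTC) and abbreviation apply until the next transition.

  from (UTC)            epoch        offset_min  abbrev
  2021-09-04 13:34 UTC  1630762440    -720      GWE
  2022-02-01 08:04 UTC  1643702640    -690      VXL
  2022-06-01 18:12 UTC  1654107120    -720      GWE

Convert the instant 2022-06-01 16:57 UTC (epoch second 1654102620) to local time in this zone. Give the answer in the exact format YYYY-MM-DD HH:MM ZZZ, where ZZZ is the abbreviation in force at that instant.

2022-06-01 05:27 VXL

Query: 2022-06-01 16:57 UTC
Rule 2/3 (VXL, -11:30): 2022-02-01 08:04 UTC ≤ query < 2022-06-01 18:12 UTC
16·60 + 57 - 690 = 327 min
327 = 0·1440 + 327; 327 = 5·60 + 27 → 05:27, same day
→ 2022-06-01 05:27 VXL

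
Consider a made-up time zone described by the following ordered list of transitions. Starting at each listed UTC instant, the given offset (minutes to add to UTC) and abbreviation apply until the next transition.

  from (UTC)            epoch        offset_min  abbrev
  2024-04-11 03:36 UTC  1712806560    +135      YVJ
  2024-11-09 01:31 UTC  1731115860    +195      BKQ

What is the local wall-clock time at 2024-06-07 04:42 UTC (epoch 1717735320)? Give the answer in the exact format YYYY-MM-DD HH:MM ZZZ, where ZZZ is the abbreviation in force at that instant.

Query: 2024-06-07 04:42 UTC
Rule 1/2 (YVJ, +02:15): 2024-04-11 03:36 UTC ≤ query < 2024-11-09 01:31 UTC
4·60 + 42 + 135 = 417 min
417 = 0·1440 + 417; 417 = 6·60 + 57 → 06:57, same day
→ 2024-06-07 06:57 YVJ

2024-06-07 06:57 YVJ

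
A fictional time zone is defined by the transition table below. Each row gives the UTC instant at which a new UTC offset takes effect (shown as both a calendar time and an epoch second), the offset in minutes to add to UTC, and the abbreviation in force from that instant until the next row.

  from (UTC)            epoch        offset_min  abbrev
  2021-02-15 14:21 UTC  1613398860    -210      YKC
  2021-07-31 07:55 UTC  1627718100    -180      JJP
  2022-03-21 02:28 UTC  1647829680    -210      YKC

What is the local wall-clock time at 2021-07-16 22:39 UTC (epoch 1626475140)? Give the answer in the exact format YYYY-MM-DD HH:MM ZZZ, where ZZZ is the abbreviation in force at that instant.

2021-07-16 19:09 YKC

Query: 2021-07-16 22:39 UTC
Rule 1/3 (YKC, -03:30): 2021-02-15 14:21 UTC ≤ query < 2021-07-31 07:55 UTC
22·60 + 39 - 210 = 1149 min
1149 = 0·1440 + 1149; 1149 = 19·60 + 9 → 19:09, same day
→ 2021-07-16 19:09 YKC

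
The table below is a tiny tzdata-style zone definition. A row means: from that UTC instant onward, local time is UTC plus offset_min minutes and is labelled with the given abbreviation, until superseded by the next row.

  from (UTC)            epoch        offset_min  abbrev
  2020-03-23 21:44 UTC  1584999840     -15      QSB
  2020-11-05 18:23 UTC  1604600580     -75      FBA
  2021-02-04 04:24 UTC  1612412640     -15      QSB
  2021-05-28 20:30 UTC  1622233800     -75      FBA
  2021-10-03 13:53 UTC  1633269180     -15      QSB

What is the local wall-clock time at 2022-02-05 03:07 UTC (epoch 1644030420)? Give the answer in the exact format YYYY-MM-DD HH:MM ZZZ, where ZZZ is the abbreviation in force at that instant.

2022-02-05 02:52 QSB

Query: 2022-02-05 03:07 UTC
Rule 5/5 (QSB, -00:15): 2021-10-03 13:53 UTC ≤ query < +∞
3·60 + 7 - 15 = 172 min
172 = 0·1440 + 172; 172 = 2·60 + 52 → 02:52, same day
→ 2022-02-05 02:52 QSB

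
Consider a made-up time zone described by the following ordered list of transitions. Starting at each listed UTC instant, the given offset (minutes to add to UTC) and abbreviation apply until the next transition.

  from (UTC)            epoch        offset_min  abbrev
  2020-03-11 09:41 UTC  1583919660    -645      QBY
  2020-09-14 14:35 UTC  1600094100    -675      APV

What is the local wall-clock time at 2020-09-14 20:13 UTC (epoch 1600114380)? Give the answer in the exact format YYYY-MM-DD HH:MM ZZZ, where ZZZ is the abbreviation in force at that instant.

Query: 2020-09-14 20:13 UTC
Rule 2/2 (APV, -11:15): 2020-09-14 14:35 UTC ≤ query < +∞
20·60 + 13 - 675 = 538 min
538 = 0·1440 + 538; 538 = 8·60 + 58 → 08:58, same day
→ 2020-09-14 08:58 APV

2020-09-14 08:58 APV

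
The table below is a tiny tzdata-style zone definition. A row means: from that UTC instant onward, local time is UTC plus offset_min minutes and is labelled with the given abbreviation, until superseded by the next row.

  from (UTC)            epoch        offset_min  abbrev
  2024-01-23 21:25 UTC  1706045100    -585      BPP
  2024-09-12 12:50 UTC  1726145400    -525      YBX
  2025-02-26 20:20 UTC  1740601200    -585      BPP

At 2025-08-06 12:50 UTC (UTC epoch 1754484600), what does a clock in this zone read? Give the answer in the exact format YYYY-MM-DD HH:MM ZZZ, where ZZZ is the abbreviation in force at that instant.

Query: 2025-08-06 12:50 UTC
Rule 3/3 (BPP, -09:45): 2025-02-26 20:20 UTC ≤ query < +∞
12·60 + 50 - 585 = 185 min
185 = 0·1440 + 185; 185 = 3·60 + 5 → 03:05, same day
→ 2025-08-06 03:05 BPP

2025-08-06 03:05 BPP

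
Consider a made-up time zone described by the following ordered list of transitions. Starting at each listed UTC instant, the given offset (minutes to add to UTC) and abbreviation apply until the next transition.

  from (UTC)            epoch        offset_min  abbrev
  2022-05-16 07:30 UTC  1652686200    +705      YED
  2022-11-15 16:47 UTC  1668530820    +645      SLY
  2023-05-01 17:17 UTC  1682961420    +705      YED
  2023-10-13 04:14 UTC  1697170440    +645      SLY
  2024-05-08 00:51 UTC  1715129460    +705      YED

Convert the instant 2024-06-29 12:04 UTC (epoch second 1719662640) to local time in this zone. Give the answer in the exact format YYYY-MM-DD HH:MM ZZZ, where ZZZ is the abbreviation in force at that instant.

2024-06-29 23:49 YED

Query: 2024-06-29 12:04 UTC
Rule 5/5 (YED, +11:45): 2024-05-08 00:51 UTC ≤ query < +∞
12·60 + 4 + 705 = 1429 min
1429 = 0·1440 + 1429; 1429 = 23·60 + 49 → 23:49, same day
→ 2024-06-29 23:49 YED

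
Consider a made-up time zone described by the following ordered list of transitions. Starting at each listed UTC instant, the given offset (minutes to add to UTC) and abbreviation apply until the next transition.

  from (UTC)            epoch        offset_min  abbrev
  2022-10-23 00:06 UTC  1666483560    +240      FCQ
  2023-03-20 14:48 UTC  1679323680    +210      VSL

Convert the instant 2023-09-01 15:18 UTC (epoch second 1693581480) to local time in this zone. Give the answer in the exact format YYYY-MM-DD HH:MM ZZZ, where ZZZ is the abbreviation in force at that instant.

Query: 2023-09-01 15:18 UTC
Rule 2/2 (VSL, +03:30): 2023-03-20 14:48 UTC ≤ query < +∞
15·60 + 18 + 210 = 1128 min
1128 = 0·1440 + 1128; 1128 = 18·60 + 48 → 18:48, same day
→ 2023-09-01 18:48 VSL

2023-09-01 18:48 VSL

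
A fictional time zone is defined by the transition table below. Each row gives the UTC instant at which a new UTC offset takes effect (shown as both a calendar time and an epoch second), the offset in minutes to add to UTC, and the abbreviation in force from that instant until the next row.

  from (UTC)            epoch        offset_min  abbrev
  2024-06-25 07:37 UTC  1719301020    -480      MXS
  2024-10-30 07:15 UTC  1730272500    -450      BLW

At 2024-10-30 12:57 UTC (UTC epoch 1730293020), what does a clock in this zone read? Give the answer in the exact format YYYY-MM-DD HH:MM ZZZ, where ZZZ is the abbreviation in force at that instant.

Query: 2024-10-30 12:57 UTC
Rule 2/2 (BLW, -07:30): 2024-10-30 07:15 UTC ≤ query < +∞
12·60 + 57 - 450 = 327 min
327 = 0·1440 + 327; 327 = 5·60 + 27 → 05:27, same day
→ 2024-10-30 05:27 BLW

2024-10-30 05:27 BLW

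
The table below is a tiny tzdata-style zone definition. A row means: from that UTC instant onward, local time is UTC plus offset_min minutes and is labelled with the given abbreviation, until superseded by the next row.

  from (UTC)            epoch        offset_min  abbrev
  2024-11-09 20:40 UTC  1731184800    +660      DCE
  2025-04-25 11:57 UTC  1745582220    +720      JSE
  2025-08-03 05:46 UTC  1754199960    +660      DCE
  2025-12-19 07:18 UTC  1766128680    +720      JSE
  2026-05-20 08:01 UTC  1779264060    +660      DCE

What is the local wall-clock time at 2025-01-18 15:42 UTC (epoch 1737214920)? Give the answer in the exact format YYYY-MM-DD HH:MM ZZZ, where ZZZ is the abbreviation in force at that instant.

Query: 2025-01-18 15:42 UTC
Rule 1/5 (DCE, +11:00): 2024-11-09 20:40 UTC ≤ query < 2025-04-25 11:57 UTC
15·60 + 42 + 660 = 1602 min
1602 = 1·1440 + 162; 162 = 2·60 + 42 → 02:42, 2025-01-18 + 1 day = 2025-01-19
→ 2025-01-19 02:42 DCE

2025-01-19 02:42 DCE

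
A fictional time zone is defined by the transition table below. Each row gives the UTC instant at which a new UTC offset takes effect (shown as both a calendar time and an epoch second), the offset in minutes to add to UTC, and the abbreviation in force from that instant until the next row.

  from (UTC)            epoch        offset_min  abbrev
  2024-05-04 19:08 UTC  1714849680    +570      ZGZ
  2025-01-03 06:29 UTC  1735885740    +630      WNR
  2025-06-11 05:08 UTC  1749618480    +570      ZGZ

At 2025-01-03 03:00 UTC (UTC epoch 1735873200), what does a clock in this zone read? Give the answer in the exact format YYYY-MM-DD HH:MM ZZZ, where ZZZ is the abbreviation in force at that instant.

2025-01-03 12:30 ZGZ

Query: 2025-01-03 03:00 UTC
Rule 1/3 (ZGZ, +09:30): 2024-05-04 19:08 UTC ≤ query < 2025-01-03 06:29 UTC
3·60 + 0 + 570 = 750 min
750 = 0·1440 + 750; 750 = 12·60 + 30 → 12:30, same day
→ 2025-01-03 12:30 ZGZ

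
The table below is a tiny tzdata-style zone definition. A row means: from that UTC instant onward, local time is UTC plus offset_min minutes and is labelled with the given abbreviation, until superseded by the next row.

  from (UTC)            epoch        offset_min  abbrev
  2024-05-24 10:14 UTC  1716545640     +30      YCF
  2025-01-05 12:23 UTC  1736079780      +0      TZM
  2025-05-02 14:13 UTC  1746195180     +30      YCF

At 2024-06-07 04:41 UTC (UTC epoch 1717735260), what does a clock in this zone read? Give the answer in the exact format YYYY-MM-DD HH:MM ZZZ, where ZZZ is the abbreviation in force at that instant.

2024-06-07 05:11 YCF

Query: 2024-06-07 04:41 UTC
Rule 1/3 (YCF, +00:30): 2024-05-24 10:14 UTC ≤ query < 2025-01-05 12:23 UTC
4·60 + 41 + 30 = 311 min
311 = 0·1440 + 311; 311 = 5·60 + 11 → 05:11, same day
→ 2024-06-07 05:11 YCF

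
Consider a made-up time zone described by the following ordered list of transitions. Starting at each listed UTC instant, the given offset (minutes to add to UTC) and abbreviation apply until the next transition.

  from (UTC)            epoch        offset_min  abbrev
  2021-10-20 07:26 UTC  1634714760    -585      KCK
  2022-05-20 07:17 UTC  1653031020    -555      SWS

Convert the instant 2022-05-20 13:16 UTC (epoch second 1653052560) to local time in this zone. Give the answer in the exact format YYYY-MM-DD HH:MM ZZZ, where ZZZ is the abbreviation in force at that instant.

2022-05-20 04:01 SWS

Query: 2022-05-20 13:16 UTC
Rule 2/2 (SWS, -09:15): 2022-05-20 07:17 UTC ≤ query < +∞
13·60 + 16 - 555 = 241 min
241 = 0·1440 + 241; 241 = 4·60 + 1 → 04:01, same day
→ 2022-05-20 04:01 SWS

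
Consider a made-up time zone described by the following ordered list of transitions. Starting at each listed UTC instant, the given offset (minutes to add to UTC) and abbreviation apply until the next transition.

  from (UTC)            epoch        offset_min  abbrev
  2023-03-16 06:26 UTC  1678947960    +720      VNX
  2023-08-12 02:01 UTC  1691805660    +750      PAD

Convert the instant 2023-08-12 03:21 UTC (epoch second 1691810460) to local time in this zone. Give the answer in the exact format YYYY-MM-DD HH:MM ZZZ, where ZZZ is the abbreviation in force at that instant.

Query: 2023-08-12 03:21 UTC
Rule 2/2 (PAD, +12:30): 2023-08-12 02:01 UTC ≤ query < +∞
3·60 + 21 + 750 = 951 min
951 = 0·1440 + 951; 951 = 15·60 + 51 → 15:51, same day
→ 2023-08-12 15:51 PAD

2023-08-12 15:51 PAD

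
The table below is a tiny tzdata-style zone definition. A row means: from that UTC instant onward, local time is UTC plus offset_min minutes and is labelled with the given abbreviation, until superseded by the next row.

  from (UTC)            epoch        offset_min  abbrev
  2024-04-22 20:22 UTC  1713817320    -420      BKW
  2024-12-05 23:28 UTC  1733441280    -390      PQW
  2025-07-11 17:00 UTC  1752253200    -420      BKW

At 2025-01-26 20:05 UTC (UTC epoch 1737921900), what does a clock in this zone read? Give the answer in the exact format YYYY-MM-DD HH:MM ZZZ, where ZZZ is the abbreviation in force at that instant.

2025-01-26 13:35 PQW

Query: 2025-01-26 20:05 UTC
Rule 2/3 (PQW, -06:30): 2024-12-05 23:28 UTC ≤ query < 2025-07-11 17:00 UTC
20·60 + 5 - 390 = 815 min
815 = 0·1440 + 815; 815 = 13·60 + 35 → 13:35, same day
→ 2025-01-26 13:35 PQW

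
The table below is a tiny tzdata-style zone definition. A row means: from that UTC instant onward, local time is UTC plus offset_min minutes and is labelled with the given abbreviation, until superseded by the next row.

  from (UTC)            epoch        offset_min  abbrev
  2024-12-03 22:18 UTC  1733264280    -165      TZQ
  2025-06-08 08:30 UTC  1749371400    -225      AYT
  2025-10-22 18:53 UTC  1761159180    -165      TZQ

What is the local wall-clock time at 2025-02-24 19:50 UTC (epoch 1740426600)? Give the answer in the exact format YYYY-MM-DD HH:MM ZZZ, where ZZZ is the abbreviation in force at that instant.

2025-02-24 17:05 TZQ

Query: 2025-02-24 19:50 UTC
Rule 1/3 (TZQ, -02:45): 2024-12-03 22:18 UTC ≤ query < 2025-06-08 08:30 UTC
19·60 + 50 - 165 = 1025 min
1025 = 0·1440 + 1025; 1025 = 17·60 + 5 → 17:05, same day
→ 2025-02-24 17:05 TZQ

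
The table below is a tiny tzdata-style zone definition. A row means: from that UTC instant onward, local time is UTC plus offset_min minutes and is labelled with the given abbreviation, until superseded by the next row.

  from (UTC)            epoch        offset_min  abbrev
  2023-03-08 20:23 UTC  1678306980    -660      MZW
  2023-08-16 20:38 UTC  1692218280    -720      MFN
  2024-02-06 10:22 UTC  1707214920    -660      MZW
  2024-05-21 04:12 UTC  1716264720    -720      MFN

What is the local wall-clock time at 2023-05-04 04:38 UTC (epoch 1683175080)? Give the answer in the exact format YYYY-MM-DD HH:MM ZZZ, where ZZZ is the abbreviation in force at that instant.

2023-05-03 17:38 MZW

Query: 2023-05-04 04:38 UTC
Rule 1/4 (MZW, -11:00): 2023-03-08 20:23 UTC ≤ query < 2023-08-16 20:38 UTC
4·60 + 38 - 660 = -382 min
-382 = -1·1440 + 1058; 1058 = 17·60 + 38 → 17:38, 2023-05-04 - 1 day = 2023-05-03
→ 2023-05-03 17:38 MZW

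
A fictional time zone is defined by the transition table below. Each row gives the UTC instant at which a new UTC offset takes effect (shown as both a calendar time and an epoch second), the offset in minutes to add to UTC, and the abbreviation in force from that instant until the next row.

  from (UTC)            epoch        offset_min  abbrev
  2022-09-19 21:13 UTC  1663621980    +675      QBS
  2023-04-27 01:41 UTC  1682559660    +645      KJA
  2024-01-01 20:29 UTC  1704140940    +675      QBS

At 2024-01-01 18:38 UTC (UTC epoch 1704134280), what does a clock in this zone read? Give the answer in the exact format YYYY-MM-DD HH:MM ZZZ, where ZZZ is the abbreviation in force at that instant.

2024-01-02 05:23 KJA

Query: 2024-01-01 18:38 UTC
Rule 2/3 (KJA, +10:45): 2023-04-27 01:41 UTC ≤ query < 2024-01-01 20:29 UTC
18·60 + 38 + 645 = 1763 min
1763 = 1·1440 + 323; 323 = 5·60 + 23 → 05:23, 2024-01-01 + 1 day = 2024-01-02
→ 2024-01-02 05:23 KJA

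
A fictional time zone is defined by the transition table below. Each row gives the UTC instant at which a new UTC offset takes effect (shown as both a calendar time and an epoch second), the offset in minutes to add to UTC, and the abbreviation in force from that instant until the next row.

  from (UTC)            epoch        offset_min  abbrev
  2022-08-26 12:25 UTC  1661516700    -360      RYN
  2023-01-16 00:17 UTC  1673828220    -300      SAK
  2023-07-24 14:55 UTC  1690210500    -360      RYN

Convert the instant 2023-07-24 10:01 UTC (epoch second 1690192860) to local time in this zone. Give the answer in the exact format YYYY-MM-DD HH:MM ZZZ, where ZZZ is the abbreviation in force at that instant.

Query: 2023-07-24 10:01 UTC
Rule 2/3 (SAK, -05:00): 2023-01-16 00:17 UTC ≤ query < 2023-07-24 14:55 UTC
10·60 + 1 - 300 = 301 min
301 = 0·1440 + 301; 301 = 5·60 + 1 → 05:01, same day
→ 2023-07-24 05:01 SAK

2023-07-24 05:01 SAK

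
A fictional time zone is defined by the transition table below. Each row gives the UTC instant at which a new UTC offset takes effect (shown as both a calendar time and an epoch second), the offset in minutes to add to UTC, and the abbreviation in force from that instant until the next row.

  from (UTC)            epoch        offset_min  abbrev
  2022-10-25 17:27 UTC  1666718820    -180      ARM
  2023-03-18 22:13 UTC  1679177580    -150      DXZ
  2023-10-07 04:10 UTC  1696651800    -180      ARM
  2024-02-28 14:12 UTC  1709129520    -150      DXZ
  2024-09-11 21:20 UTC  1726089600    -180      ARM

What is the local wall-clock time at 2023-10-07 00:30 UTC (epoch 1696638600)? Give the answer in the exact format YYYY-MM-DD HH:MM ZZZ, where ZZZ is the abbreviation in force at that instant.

Query: 2023-10-07 00:30 UTC
Rule 2/5 (DXZ, -02:30): 2023-03-18 22:13 UTC ≤ query < 2023-10-07 04:10 UTC
0·60 + 30 - 150 = -120 min
-120 = -1·1440 + 1320; 1320 = 22·60 + 0 → 22:00, 2023-10-07 - 1 day = 2023-10-06
→ 2023-10-06 22:00 DXZ

2023-10-06 22:00 DXZ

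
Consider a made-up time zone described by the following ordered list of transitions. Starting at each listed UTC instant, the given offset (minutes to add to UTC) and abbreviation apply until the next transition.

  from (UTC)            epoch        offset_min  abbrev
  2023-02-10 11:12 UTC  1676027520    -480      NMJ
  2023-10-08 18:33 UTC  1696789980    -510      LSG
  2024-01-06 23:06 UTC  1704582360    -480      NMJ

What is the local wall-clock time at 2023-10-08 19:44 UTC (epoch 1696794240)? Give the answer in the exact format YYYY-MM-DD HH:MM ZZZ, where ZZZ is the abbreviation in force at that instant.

Query: 2023-10-08 19:44 UTC
Rule 2/3 (LSG, -08:30): 2023-10-08 18:33 UTC ≤ query < 2024-01-06 23:06 UTC
19·60 + 44 - 510 = 674 min
674 = 0·1440 + 674; 674 = 11·60 + 14 → 11:14, same day
→ 2023-10-08 11:14 LSG

2023-10-08 11:14 LSG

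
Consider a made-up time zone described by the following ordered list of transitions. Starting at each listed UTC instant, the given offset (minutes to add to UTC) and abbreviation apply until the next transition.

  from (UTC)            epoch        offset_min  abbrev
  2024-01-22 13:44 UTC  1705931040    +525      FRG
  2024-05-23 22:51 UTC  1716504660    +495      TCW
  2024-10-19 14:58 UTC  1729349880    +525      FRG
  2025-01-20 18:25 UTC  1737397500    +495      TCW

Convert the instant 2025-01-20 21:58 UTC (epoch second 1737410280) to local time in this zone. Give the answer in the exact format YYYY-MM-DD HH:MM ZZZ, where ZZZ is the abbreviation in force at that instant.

2025-01-21 06:13 TCW

Query: 2025-01-20 21:58 UTC
Rule 4/4 (TCW, +08:15): 2025-01-20 18:25 UTC ≤ query < +∞
21·60 + 58 + 495 = 1813 min
1813 = 1·1440 + 373; 373 = 6·60 + 13 → 06:13, 2025-01-20 + 1 day = 2025-01-21
→ 2025-01-21 06:13 TCW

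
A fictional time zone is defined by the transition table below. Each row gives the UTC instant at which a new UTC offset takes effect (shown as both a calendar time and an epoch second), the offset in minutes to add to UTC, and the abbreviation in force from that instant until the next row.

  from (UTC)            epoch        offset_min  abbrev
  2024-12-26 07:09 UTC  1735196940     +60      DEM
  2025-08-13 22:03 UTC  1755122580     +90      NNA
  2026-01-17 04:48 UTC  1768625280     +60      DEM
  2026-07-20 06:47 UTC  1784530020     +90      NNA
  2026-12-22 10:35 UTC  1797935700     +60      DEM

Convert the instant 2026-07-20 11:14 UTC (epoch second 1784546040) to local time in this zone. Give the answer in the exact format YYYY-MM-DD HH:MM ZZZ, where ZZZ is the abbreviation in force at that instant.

Query: 2026-07-20 11:14 UTC
Rule 4/5 (NNA, +01:30): 2026-07-20 06:47 UTC ≤ query < 2026-12-22 10:35 UTC
11·60 + 14 + 90 = 764 min
764 = 0·1440 + 764; 764 = 12·60 + 44 → 12:44, same day
→ 2026-07-20 12:44 NNA

2026-07-20 12:44 NNA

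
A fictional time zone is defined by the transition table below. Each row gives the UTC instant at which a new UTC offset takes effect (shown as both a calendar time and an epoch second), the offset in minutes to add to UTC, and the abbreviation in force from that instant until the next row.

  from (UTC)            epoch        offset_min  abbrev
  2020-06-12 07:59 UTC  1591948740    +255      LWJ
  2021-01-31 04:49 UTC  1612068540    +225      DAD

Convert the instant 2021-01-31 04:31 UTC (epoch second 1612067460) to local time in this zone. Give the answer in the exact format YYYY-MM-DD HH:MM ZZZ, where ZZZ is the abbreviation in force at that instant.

Query: 2021-01-31 04:31 UTC
Rule 1/2 (LWJ, +04:15): 2020-06-12 07:59 UTC ≤ query < 2021-01-31 04:49 UTC
4·60 + 31 + 255 = 526 min
526 = 0·1440 + 526; 526 = 8·60 + 46 → 08:46, same day
→ 2021-01-31 08:46 LWJ

2021-01-31 08:46 LWJ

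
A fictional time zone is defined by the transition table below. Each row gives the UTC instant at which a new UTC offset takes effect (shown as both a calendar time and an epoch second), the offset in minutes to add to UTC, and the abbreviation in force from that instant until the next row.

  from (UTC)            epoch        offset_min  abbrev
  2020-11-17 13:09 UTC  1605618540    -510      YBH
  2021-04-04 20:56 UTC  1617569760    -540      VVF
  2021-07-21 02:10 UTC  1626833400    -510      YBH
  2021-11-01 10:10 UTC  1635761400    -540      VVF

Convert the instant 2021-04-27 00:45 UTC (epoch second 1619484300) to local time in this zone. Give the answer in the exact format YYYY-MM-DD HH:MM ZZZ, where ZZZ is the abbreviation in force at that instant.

2021-04-26 15:45 VVF

Query: 2021-04-27 00:45 UTC
Rule 2/4 (VVF, -09:00): 2021-04-04 20:56 UTC ≤ query < 2021-07-21 02:10 UTC
0·60 + 45 - 540 = -495 min
-495 = -1·1440 + 945; 945 = 15·60 + 45 → 15:45, 2021-04-27 - 1 day = 2021-04-26
→ 2021-04-26 15:45 VVF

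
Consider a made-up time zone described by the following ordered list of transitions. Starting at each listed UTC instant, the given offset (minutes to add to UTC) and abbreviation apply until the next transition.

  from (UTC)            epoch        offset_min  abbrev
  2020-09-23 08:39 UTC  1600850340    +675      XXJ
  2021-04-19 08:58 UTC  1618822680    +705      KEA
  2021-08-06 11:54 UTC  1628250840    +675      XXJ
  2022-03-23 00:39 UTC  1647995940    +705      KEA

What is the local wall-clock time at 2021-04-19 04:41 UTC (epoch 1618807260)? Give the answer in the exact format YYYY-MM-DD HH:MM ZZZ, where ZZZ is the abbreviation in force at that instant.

2021-04-19 15:56 XXJ

Query: 2021-04-19 04:41 UTC
Rule 1/4 (XXJ, +11:15): 2020-09-23 08:39 UTC ≤ query < 2021-04-19 08:58 UTC
4·60 + 41 + 675 = 956 min
956 = 0·1440 + 956; 956 = 15·60 + 56 → 15:56, same day
→ 2021-04-19 15:56 XXJ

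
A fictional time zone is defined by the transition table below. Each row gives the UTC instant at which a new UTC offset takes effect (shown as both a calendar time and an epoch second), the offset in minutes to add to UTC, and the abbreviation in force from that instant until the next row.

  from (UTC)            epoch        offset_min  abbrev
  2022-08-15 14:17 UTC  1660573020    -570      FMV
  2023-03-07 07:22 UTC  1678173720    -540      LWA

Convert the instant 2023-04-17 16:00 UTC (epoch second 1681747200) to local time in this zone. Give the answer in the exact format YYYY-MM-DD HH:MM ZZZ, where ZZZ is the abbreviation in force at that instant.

2023-04-17 07:00 LWA

Query: 2023-04-17 16:00 UTC
Rule 2/2 (LWA, -09:00): 2023-03-07 07:22 UTC ≤ query < +∞
16·60 + 0 - 540 = 420 min
420 = 0·1440 + 420; 420 = 7·60 + 0 → 07:00, same day
→ 2023-04-17 07:00 LWA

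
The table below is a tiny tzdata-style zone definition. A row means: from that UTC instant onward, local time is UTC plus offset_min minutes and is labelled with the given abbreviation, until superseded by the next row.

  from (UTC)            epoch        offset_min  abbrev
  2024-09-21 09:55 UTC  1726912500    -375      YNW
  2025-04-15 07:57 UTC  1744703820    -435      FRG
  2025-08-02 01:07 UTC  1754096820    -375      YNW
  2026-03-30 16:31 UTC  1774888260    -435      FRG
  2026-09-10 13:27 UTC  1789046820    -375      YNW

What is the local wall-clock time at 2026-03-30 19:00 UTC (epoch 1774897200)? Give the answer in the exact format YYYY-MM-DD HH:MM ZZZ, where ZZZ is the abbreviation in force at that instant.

Query: 2026-03-30 19:00 UTC
Rule 4/5 (FRG, -07:15): 2026-03-30 16:31 UTC ≤ query < 2026-09-10 13:27 UTC
19·60 + 0 - 435 = 705 min
705 = 0·1440 + 705; 705 = 11·60 + 45 → 11:45, same day
→ 2026-03-30 11:45 FRG

2026-03-30 11:45 FRG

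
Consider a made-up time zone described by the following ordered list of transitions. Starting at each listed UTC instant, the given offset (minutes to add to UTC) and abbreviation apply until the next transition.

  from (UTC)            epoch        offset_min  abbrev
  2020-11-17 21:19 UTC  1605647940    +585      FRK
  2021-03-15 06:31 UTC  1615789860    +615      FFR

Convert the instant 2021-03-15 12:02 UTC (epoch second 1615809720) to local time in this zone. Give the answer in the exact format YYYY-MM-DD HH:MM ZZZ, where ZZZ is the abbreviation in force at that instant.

Query: 2021-03-15 12:02 UTC
Rule 2/2 (FFR, +10:15): 2021-03-15 06:31 UTC ≤ query < +∞
12·60 + 2 + 615 = 1337 min
1337 = 0·1440 + 1337; 1337 = 22·60 + 17 → 22:17, same day
→ 2021-03-15 22:17 FFR

2021-03-15 22:17 FFR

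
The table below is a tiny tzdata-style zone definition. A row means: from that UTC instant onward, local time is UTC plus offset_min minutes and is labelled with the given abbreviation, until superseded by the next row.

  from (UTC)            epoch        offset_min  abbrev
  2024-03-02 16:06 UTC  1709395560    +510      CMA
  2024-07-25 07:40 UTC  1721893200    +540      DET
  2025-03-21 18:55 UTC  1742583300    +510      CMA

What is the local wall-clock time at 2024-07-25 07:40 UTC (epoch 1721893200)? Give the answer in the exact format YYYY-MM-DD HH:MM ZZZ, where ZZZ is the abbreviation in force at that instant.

Query: 2024-07-25 07:40 UTC
Rule 2/3 (DET, +09:00): 2024-07-25 07:40 UTC ≤ query < 2025-03-21 18:55 UTC
7·60 + 40 + 540 = 1000 min
1000 = 0·1440 + 1000; 1000 = 16·60 + 40 → 16:40, same day
→ 2024-07-25 16:40 DET

2024-07-25 16:40 DET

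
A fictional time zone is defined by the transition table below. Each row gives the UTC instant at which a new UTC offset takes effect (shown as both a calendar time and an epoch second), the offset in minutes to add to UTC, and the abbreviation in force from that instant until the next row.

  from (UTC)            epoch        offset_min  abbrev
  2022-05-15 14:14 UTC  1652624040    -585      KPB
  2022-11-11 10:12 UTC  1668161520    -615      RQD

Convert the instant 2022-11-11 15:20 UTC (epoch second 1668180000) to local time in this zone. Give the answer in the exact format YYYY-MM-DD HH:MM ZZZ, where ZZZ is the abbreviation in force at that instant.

2022-11-11 05:05 RQD

Query: 2022-11-11 15:20 UTC
Rule 2/2 (RQD, -10:15): 2022-11-11 10:12 UTC ≤ query < +∞
15·60 + 20 - 615 = 305 min
305 = 0·1440 + 305; 305 = 5·60 + 5 → 05:05, same day
→ 2022-11-11 05:05 RQD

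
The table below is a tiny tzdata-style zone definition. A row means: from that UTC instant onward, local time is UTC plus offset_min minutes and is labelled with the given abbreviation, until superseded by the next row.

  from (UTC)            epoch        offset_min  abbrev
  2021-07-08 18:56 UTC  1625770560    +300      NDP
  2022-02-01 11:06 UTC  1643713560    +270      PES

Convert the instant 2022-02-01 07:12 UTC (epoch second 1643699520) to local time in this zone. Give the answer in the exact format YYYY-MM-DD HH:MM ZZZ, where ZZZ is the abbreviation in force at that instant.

Query: 2022-02-01 07:12 UTC
Rule 1/2 (NDP, +05:00): 2021-07-08 18:56 UTC ≤ query < 2022-02-01 11:06 UTC
7·60 + 12 + 300 = 732 min
732 = 0·1440 + 732; 732 = 12·60 + 12 → 12:12, same day
→ 2022-02-01 12:12 NDP

2022-02-01 12:12 NDP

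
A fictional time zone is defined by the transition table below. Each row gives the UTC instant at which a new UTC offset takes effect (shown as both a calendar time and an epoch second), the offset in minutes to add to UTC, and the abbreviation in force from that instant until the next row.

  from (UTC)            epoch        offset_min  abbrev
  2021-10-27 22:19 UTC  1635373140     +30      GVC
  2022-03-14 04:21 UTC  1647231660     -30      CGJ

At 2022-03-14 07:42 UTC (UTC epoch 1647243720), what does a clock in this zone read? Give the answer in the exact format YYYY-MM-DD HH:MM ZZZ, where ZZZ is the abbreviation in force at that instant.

Query: 2022-03-14 07:42 UTC
Rule 2/2 (CGJ, -00:30): 2022-03-14 04:21 UTC ≤ query < +∞
7·60 + 42 - 30 = 432 min
432 = 0·1440 + 432; 432 = 7·60 + 12 → 07:12, same day
→ 2022-03-14 07:12 CGJ

2022-03-14 07:12 CGJ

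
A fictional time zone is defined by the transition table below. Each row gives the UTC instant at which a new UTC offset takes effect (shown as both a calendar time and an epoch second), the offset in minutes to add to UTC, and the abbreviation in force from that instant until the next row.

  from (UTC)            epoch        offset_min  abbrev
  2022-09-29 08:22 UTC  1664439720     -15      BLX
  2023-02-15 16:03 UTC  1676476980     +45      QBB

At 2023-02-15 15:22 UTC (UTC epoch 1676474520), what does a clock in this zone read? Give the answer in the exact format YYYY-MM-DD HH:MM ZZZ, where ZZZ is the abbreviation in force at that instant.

2023-02-15 15:07 BLX

Query: 2023-02-15 15:22 UTC
Rule 1/2 (BLX, -00:15): 2022-09-29 08:22 UTC ≤ query < 2023-02-15 16:03 UTC
15·60 + 22 - 15 = 907 min
907 = 0·1440 + 907; 907 = 15·60 + 7 → 15:07, same day
→ 2023-02-15 15:07 BLX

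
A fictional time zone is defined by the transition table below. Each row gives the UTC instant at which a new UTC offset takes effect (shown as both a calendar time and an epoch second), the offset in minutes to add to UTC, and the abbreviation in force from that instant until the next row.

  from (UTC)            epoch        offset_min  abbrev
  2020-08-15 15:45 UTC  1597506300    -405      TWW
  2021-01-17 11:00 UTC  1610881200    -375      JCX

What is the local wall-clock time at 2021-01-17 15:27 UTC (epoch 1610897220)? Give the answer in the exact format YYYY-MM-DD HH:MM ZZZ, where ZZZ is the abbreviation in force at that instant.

2021-01-17 09:12 JCX

Query: 2021-01-17 15:27 UTC
Rule 2/2 (JCX, -06:15): 2021-01-17 11:00 UTC ≤ query < +∞
15·60 + 27 - 375 = 552 min
552 = 0·1440 + 552; 552 = 9·60 + 12 → 09:12, same day
→ 2021-01-17 09:12 JCX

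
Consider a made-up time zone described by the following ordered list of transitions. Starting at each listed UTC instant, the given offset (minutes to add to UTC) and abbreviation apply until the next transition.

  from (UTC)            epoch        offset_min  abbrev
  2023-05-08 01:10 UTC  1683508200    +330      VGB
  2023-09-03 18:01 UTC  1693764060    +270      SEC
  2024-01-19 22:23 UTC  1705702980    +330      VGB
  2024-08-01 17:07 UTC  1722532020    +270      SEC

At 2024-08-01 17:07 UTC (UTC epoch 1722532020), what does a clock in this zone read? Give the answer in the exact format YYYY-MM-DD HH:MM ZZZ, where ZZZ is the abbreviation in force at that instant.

Query: 2024-08-01 17:07 UTC
Rule 4/4 (SEC, +04:30): 2024-08-01 17:07 UTC ≤ query < +∞
17·60 + 7 + 270 = 1297 min
1297 = 0·1440 + 1297; 1297 = 21·60 + 37 → 21:37, same day
→ 2024-08-01 21:37 SEC

2024-08-01 21:37 SEC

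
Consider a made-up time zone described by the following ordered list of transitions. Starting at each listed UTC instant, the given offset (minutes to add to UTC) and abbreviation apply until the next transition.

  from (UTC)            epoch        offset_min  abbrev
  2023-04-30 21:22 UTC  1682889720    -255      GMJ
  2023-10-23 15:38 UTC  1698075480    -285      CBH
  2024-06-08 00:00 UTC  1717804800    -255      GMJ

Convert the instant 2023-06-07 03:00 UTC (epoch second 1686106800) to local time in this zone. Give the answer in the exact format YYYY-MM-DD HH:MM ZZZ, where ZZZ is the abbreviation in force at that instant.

Query: 2023-06-07 03:00 UTC
Rule 1/3 (GMJ, -04:15): 2023-04-30 21:22 UTC ≤ query < 2023-10-23 15:38 UTC
3·60 + 0 - 255 = -75 min
-75 = -1·1440 + 1365; 1365 = 22·60 + 45 → 22:45, 2023-06-07 - 1 day = 2023-06-06
→ 2023-06-06 22:45 GMJ

2023-06-06 22:45 GMJ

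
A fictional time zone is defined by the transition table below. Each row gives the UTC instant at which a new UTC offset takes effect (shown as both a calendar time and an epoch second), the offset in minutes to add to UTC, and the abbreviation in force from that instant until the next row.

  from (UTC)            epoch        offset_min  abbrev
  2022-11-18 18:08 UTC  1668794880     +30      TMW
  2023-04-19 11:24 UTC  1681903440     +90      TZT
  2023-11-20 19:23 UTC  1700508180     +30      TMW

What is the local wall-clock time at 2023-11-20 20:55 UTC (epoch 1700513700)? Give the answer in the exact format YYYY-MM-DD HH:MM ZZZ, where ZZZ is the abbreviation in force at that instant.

2023-11-20 21:25 TMW

Query: 2023-11-20 20:55 UTC
Rule 3/3 (TMW, +00:30): 2023-11-20 19:23 UTC ≤ query < +∞
20·60 + 55 + 30 = 1285 min
1285 = 0·1440 + 1285; 1285 = 21·60 + 25 → 21:25, same day
→ 2023-11-20 21:25 TMW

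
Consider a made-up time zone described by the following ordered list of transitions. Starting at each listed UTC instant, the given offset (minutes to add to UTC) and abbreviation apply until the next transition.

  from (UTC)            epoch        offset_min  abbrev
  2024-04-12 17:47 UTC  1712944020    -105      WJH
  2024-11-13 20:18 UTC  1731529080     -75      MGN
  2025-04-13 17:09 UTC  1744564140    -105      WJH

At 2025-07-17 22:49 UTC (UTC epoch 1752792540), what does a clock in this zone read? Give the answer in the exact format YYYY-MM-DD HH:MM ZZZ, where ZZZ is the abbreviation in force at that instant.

2025-07-17 21:04 WJH

Query: 2025-07-17 22:49 UTC
Rule 3/3 (WJH, -01:45): 2025-04-13 17:09 UTC ≤ query < +∞
22·60 + 49 - 105 = 1264 min
1264 = 0·1440 + 1264; 1264 = 21·60 + 4 → 21:04, same day
→ 2025-07-17 21:04 WJH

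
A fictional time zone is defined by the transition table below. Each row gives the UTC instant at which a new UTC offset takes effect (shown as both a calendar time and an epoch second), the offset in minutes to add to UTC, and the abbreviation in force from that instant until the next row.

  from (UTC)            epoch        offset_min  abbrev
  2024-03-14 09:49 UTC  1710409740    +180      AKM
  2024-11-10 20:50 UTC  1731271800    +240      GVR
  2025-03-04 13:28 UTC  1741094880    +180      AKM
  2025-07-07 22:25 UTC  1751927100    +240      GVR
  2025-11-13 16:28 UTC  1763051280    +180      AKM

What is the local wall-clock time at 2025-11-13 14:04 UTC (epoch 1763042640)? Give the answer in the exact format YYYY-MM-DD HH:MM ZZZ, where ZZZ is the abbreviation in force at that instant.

Query: 2025-11-13 14:04 UTC
Rule 4/5 (GVR, +04:00): 2025-07-07 22:25 UTC ≤ query < 2025-11-13 16:28 UTC
14·60 + 4 + 240 = 1084 min
1084 = 0·1440 + 1084; 1084 = 18·60 + 4 → 18:04, same day
→ 2025-11-13 18:04 GVR

2025-11-13 18:04 GVR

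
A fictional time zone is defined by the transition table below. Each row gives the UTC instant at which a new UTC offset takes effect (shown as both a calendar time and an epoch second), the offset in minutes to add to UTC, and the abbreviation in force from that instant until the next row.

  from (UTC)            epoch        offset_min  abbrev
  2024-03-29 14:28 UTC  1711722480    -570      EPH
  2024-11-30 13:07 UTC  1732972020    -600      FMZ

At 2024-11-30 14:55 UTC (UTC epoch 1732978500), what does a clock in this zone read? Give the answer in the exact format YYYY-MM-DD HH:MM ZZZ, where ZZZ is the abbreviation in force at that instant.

2024-11-30 04:55 FMZ

Query: 2024-11-30 14:55 UTC
Rule 2/2 (FMZ, -10:00): 2024-11-30 13:07 UTC ≤ query < +∞
14·60 + 55 - 600 = 295 min
295 = 0·1440 + 295; 295 = 4·60 + 55 → 04:55, same day
→ 2024-11-30 04:55 FMZ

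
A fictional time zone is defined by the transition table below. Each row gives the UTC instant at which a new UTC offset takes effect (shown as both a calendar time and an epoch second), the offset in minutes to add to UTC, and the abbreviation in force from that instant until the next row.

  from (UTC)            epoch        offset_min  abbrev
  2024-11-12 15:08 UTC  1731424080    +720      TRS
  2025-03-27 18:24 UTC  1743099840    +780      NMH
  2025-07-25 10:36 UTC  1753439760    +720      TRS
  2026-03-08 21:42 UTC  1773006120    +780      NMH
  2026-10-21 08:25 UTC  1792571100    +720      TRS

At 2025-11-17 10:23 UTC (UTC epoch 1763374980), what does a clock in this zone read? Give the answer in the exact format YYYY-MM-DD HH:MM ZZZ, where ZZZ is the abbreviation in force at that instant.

2025-11-17 22:23 TRS

Query: 2025-11-17 10:23 UTC
Rule 3/5 (TRS, +12:00): 2025-07-25 10:36 UTC ≤ query < 2026-03-08 21:42 UTC
10·60 + 23 + 720 = 1343 min
1343 = 0·1440 + 1343; 1343 = 22·60 + 23 → 22:23, same day
→ 2025-11-17 22:23 TRS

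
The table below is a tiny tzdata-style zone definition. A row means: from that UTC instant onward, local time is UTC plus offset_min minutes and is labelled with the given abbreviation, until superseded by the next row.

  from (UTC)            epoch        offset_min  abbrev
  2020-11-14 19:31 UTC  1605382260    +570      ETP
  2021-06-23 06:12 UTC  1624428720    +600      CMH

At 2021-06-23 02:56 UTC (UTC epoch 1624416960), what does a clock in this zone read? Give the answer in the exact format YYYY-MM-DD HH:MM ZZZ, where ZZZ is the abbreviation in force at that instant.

2021-06-23 12:26 ETP

Query: 2021-06-23 02:56 UTC
Rule 1/2 (ETP, +09:30): 2020-11-14 19:31 UTC ≤ query < 2021-06-23 06:12 UTC
2·60 + 56 + 570 = 746 min
746 = 0·1440 + 746; 746 = 12·60 + 26 → 12:26, same day
→ 2021-06-23 12:26 ETP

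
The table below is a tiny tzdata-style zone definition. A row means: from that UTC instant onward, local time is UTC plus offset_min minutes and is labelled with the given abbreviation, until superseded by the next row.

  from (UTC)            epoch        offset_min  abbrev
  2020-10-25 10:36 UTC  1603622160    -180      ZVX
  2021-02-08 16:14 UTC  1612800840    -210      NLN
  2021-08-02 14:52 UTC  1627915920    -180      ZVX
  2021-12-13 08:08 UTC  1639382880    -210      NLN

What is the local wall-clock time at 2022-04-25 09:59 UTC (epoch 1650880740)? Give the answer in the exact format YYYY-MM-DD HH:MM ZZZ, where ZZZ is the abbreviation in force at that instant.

Query: 2022-04-25 09:59 UTC
Rule 4/4 (NLN, -03:30): 2021-12-13 08:08 UTC ≤ query < +∞
9·60 + 59 - 210 = 389 min
389 = 0·1440 + 389; 389 = 6·60 + 29 → 06:29, same day
→ 2022-04-25 06:29 NLN

2022-04-25 06:29 NLN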